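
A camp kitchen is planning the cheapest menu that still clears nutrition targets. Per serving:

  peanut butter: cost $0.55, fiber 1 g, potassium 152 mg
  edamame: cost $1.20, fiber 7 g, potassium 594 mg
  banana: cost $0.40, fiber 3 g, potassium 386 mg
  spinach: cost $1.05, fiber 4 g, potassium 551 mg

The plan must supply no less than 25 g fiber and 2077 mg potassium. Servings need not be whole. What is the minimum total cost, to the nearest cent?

$3.33

At the optimum either one food covers both requirements or two foods hit both targets exactly; no other combination can be cheaper.
peanut butter only: max(25/1, 2077/152) = 25 servings → $13.75.
edamame only: max(25/7, 2077/594) = 3.571 servings → $4.29.
banana only: max(25/3, 2077/386) = 8.333 servings → $3.33.
spinach only: max(25/4, 2077/551) = 6.25 servings → $6.56.
peanut butter + edamame: intersection lies outside the first quadrant.
peanut butter + banana: the both-tight solution has a negative serving — not a feasible corner.
peanut butter + spinach: intersection lies outside the first quadrant.
edamame + banana: intersection lies outside the first quadrant.
edamame + spinach with both targets exact would need a negative amount; discard.
banana + spinach with both targets exact would need a negative amount; discard.
So the least-cost plan costs $3.33.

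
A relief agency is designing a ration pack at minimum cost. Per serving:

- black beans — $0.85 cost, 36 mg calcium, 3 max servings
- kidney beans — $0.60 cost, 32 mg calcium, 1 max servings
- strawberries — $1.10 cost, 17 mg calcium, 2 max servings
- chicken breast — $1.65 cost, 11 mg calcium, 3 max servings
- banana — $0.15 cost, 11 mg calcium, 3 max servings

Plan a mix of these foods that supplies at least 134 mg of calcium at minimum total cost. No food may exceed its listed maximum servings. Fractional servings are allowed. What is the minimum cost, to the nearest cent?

$2.68

Cost per mg of calcium: banana $0.0136, kidney beans $0.0187, black beans $0.0236, strawberries $0.0647, chicken breast $0.1500.
Take 3 servings of banana: +33.0 mg calcium for $0.45 (total $0.45, still need 101.0 mg).
Take 1 serving of kidney beans: +32.0 mg calcium for $0.60 (total $1.05, still need 69.0 mg).
Take 1.917 servings of black beans: +69.0 mg calcium for $1.63 (total $2.68, still need 0.0 mg).
Greedy by cheapest-per-mg is optimal for a single linear constraint, so the minimum cost is $2.68.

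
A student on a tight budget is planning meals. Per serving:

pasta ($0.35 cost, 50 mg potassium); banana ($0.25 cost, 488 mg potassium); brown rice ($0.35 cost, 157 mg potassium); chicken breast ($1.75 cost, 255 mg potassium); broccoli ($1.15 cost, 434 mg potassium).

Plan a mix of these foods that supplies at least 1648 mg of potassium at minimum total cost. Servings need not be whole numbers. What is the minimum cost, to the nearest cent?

$0.84

Cost per mg of potassium: banana $0.0005, brown rice $0.0022, broccoli $0.0026, chicken breast $0.0069, pasta $0.0070.
With no serving limits, use only banana: 1648 mg / 488 mg = 3.377 servings × $0.25 = $0.84.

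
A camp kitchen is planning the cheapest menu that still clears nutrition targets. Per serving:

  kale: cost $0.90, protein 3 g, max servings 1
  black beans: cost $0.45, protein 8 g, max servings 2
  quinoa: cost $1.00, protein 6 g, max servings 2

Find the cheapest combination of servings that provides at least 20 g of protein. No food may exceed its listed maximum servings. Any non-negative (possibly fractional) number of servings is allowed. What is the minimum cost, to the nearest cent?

Cost per g of protein: black beans $0.0563, quinoa $0.1667, kale $0.3000.
Take 2 servings of black beans: +16.0 g protein for $0.90 (total $0.90, still need 4.0 g).
Take 0.6667 servings of quinoa: +4.0 g protein for $0.67 (total $1.57, still need 0.0 g).
Greedy by cheapest-per-g is optimal for a single linear constraint, so the minimum cost is $1.57.

$1.57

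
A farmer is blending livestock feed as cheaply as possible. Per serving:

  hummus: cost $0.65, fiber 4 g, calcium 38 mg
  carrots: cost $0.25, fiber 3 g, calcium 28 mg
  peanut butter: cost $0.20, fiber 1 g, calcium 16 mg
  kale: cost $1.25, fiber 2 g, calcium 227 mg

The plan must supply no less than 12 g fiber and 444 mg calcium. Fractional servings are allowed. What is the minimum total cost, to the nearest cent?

Minimising a linear cost over {fiber ≥ 12, calcium ≥ 444, servings ≥ 0} — the optimum is at a vertex, using one or two foods.
hummus only: max(12/4, 444/38) = 11.68 servings → $7.59.
carrots only: max(12/3, 444/28) = 15.86 servings → $3.96.
peanut butter only: max(12/1, 444/16) = 27.75 servings → $5.55.
kale only: max(12/2, 444/227) = 6 servings → $7.50.
hummus + carrots: the both-tight solution has a negative serving — not a feasible corner.
hummus + peanut butter: intersection lies outside the first quadrant.
hummus + kale with both tight: 2.207 servings and 1.587 servings → $3.42.
carrots + peanut butter with both targets exact would need a negative amount; discard.
carrots + kale with both tight: 2.938 servings and 1.594 servings → $2.73.
peanut butter + kale with both tight: 9.415 servings and 1.292 servings → $3.50.
Cheapest feasible corner: $2.73.

$2.73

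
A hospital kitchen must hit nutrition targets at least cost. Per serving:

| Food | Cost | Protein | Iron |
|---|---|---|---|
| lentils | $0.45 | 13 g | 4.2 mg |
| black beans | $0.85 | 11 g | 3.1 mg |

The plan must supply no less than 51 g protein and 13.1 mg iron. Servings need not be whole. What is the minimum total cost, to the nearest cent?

An LP optimum is at a vertex; with two nutrient constraints at most two foods are used. Check each candidate.
lentils only: max(51/13, 13.1/4.2) = 3.923 servings → $1.77.
black beans only: max(51/11, 13.1/3.1) = 4.636 servings → $3.94.
lentils + black beans: the both-tight solution has a negative serving — not a feasible corner.
So the least-cost plan costs $1.77.

$1.77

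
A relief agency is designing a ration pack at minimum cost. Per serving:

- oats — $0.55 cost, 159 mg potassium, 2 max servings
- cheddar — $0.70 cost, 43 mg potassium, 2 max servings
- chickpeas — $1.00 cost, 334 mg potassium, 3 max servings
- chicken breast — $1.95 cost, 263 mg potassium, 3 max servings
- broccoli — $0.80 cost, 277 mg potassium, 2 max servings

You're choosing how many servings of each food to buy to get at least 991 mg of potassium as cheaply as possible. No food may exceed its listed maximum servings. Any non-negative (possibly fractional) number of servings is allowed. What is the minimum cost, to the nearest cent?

Cost per mg of potassium: broccoli $0.0029, chickpeas $0.0030, oats $0.0035, chicken breast $0.0074, cheddar $0.0163.
Take 2 servings of broccoli: +554.0 mg potassium for $1.60 (total $1.60, still need 437.0 mg).
Take 1.308 servings of chickpeas: +437.0 mg potassium for $1.31 (total $2.91, still need 0.0 mg).
Filling from the cheapest source first is optimal under one linear minimum: $2.91.

$2.91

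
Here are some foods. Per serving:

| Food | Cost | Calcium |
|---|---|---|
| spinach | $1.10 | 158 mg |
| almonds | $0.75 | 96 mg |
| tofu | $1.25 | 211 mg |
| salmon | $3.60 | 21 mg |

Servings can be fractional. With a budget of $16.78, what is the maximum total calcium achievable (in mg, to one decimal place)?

Calcium per dollar: tofu 168.8, spinach 143.6, almonds 128, salmon 5.833.
With no serving limits, spend the whole cost allowance on tofu: $16.78 / $1.25 × 211 mg = 2832.5 mg.

2832.5 mg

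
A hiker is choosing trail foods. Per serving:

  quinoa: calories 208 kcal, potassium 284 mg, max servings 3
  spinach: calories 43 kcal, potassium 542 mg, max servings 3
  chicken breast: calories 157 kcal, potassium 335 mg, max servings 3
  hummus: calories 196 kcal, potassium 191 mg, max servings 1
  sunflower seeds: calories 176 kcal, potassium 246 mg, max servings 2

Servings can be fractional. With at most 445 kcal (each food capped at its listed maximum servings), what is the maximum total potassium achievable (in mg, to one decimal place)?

Potassium per kcal: spinach 12.6, chicken breast 2.134, sunflower seeds 1.398, quinoa 1.365, hummus 0.9745.
Take 3 servings of spinach: uses 129 kcal, +1626.0 mg potassium (running total 1626.0 mg).
Take 2.013 servings of chicken breast: uses 316 kcal, +674.3 mg potassium (running total 2300.3 mg).
Filling greedily by potassium-per-kcal is optimal for one linear limit, giving 2300.3 mg.

2300.3 mg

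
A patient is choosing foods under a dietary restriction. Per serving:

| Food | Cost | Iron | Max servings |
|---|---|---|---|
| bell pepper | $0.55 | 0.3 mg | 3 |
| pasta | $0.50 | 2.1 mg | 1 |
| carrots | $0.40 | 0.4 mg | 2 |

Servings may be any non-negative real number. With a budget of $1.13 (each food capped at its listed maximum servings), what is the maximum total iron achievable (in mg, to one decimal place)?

Iron per dollar: pasta 4.2, carrots 1, bell pepper 0.5455.
Take 1 serving of pasta: spends $0.50, +2.1 mg iron (running total 2.1 mg).
Take 1.575 servings of carrots: spends $0.63, +0.6 mg iron (running total 2.7 mg).
Greedy by best ratio exhausts the cost allowance optimally: 2.7 mg.

2.7 mg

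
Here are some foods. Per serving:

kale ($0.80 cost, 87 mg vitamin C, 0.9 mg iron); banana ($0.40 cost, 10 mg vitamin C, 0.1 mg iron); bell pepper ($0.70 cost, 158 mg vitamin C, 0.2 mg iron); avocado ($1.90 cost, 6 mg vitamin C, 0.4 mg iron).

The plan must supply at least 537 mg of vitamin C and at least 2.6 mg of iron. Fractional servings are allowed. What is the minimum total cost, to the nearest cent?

$3.39

Two binding constraints pin down two serving amounts, so the optimal mix uses at most two foods. The candidates are each food alone (scaled to the tighter of vitamin C/iron) and each pair with both constraints tight.
kale only: max(537/87, 2.6/0.9) = 6.172 servings → $4.94.
banana only: max(537/10, 2.6/0.1) = 53.7 servings → $21.48.
bell pepper only: max(537/158, 2.6/0.2) = 13 servings → $9.10.
avocado only: max(537/6, 2.6/0.4) = 89.5 servings → $170.05.
kale + banana: the both-tight solution has a negative serving — not a feasible corner.
kale + bell pepper with both tight: 2.431 servings and 2.06 servings → $3.39.
kale + avocado with both targets exact would need a negative amount; discard.
banana + bell pepper with both tight: 21.99 servings and 2.007 servings → $10.20.
banana + avocado with both targets exact would need a negative amount; discard.
bell pepper + avocado with both tight: 3.213 servings and 4.894 servings → $11.55.
The minimum over all feasible corners is $3.39.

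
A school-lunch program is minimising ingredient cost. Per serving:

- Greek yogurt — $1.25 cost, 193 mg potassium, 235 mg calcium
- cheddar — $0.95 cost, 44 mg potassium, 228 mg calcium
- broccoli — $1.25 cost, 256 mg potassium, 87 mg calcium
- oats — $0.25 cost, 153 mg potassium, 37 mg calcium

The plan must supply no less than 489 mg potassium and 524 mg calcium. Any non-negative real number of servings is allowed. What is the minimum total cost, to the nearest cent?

Greek yogurt only: max(489/193, 524/235) = 2.534 servings → $3.17.
cheddar only: max(489/44, 524/228) = 11.11 servings → $10.56.
broccoli only: max(489/256, 524/87) = 6.023 servings → $7.53.
oats only: max(489/153, 524/37) = 14.16 servings → $3.54.
Greek yogurt + cheddar with both targets exact would need a negative amount; discard.
Greek yogurt + broccoli with both tight: 2.112 servings and 0.3178 servings → $3.04.
Greek yogurt + oats with both tight: 2.154 servings and 0.4783 servings → $2.81.
cheddar + broccoli with both tight: 1.68 servings and 1.621 servings → $3.62.
cheddar + oats with both tight: 1.867 servings and 2.659 servings → $2.44.
broccoli + oats: intersection lies outside the first quadrant.
So the least-cost plan costs $2.44.

$2.44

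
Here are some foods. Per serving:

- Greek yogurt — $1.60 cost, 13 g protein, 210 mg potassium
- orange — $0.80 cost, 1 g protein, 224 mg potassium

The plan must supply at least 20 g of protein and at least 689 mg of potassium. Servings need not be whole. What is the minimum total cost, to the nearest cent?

Compare the cost at each extreme point of the feasible region.
Greek yogurt only: max(20/13, 689/210) = 3.281 servings → $5.25.
orange only: max(20/1, 689/224) = 20 servings → $16.00.
Greek yogurt + orange with both tight: 1.403 servings and 1.761 servings → $3.65.
Cheapest feasible corner: $3.65.

$3.65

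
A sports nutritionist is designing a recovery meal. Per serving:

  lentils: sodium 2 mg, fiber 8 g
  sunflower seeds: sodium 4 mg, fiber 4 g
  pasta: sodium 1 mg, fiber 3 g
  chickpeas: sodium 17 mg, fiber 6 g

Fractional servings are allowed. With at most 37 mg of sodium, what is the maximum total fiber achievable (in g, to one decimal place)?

Fiber per mg sodium: lentils 4, pasta 3, sunflower seeds 1, chickpeas 0.3529.
With no serving limits, spend the whole sodium allowance on lentils: 37 mg / 2 mg × 8 g = 148.0 g.

148.0 g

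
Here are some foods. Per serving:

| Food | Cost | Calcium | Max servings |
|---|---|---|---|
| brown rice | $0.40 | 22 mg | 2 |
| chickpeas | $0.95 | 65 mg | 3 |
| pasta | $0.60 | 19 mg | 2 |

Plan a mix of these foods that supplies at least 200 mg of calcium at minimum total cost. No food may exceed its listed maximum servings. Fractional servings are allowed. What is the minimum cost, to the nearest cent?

Cost per mg of calcium: chickpeas $0.0146, brown rice $0.0182, pasta $0.0316.
Take 3 servings of chickpeas: +195.0 mg calcium for $2.85 (total $2.85, still need 5.0 mg).
Take 0.2273 servings of brown rice: +5.0 mg calcium for $0.09 (total $2.94, still need 0.0 mg).
Greedy by cheapest-per-mg is optimal for a single linear constraint, so the minimum cost is $2.94.

$2.94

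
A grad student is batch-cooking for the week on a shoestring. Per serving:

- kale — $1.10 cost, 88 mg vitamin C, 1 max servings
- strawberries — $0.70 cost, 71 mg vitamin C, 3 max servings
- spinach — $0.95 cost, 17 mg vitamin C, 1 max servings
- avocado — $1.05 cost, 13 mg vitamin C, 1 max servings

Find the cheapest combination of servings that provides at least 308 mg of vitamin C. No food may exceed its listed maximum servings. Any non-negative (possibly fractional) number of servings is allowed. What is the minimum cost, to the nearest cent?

Cost per mg of vitamin C: strawberries $0.0099, kale $0.0125, spinach $0.0559, avocado $0.0808.
Take 3 servings of strawberries: +213.0 mg vitamin C for $2.10 (total $2.10, still need 95.0 mg).
Take 1 serving of kale: +88.0 mg vitamin C for $1.10 (total $3.20, still need 7.0 mg).
Take 0.4118 servings of spinach: +7.0 mg vitamin C for $0.39 (total $3.59, still need 0.0 mg).
Filling from the cheapest source first is optimal under one linear minimum: $3.59.

$3.59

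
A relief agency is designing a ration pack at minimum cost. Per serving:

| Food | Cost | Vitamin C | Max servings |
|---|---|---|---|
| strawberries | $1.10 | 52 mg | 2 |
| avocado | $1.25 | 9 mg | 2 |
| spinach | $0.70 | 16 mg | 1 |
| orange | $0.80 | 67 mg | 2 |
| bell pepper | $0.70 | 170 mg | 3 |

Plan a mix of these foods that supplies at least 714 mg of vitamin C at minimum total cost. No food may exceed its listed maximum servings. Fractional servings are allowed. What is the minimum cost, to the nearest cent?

$5.18

Cost per mg of vitamin C: bell pepper $0.0041, orange $0.0119, strawberries $0.0212, spinach $0.0437, avocado $0.1389.
Take 3 servings of bell pepper: +510.0 mg vitamin C for $2.10 (total $2.10, still need 204.0 mg).
Take 2 servings of orange: +134.0 mg vitamin C for $1.60 (total $3.70, still need 70.0 mg).
Take 1.346 servings of strawberries: +70.0 mg vitamin C for $1.48 (total $5.18, still need 0.0 mg).
Greedy by cheapest-per-mg is optimal for a single linear constraint, so the minimum cost is $5.18.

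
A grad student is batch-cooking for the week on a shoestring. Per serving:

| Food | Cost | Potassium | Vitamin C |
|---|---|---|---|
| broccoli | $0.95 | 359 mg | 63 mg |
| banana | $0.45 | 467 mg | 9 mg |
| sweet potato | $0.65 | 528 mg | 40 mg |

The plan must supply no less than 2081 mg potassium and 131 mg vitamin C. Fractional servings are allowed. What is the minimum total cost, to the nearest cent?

$2.44

Minimising a linear cost over {potassium ≥ 2081, vitamin C ≥ 131, servings ≥ 0} — the optimum is at a vertex, using one or two foods.
broccoli only: max(2081/359, 131/63) = 5.797 servings → $5.51.
banana only: max(2081/467, 131/9) = 14.56 servings → $6.55.
sweet potato only: max(2081/528, 131/40) = 3.941 servings → $2.56.
broccoli + banana with both tight: 1.621 servings and 3.21 servings → $2.98.
broccoli + sweet potato: the both-tight solution has a negative serving — not a feasible corner.
banana + sweet potato with both tight: 1.01 servings and 3.048 servings → $2.44.
So the least-cost plan costs $2.44.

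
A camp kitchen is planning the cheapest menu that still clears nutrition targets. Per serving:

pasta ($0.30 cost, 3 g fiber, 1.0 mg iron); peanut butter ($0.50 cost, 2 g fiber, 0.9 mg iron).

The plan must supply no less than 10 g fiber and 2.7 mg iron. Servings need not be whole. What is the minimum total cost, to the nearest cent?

$1.00

Two binding constraints pin down two serving amounts, so the optimal mix uses at most two foods. The candidates are each food alone (scaled to the tighter of fiber/iron) and each pair with both constraints tight.
pasta only: max(10/3, 2.7/1.0) = 3.333 servings → $1.00.
peanut butter only: max(10/2, 2.7/0.9) = 5 servings → $2.50.
pasta + peanut butter: intersection lies outside the first quadrant.
So the least-cost plan costs $1.00.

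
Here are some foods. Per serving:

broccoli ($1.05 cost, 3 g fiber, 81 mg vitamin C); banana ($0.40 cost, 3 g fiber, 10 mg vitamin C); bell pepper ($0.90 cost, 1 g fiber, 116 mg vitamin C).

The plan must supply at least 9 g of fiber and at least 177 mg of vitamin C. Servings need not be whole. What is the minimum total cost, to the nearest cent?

$2.20

Compare the cost at each extreme point of the feasible region.
broccoli only: max(9/3, 177/81) = 3 servings → $3.15.
banana only: max(9/3, 177/10) = 17.7 servings → $7.08.
bell pepper only: max(9/1, 177/116) = 9 servings → $8.10.
broccoli + banana with both tight: 2.07 servings and 0.9296 servings → $2.55.
broccoli + bell pepper with both targets exact would need a negative amount; discard.
banana + bell pepper with both tight: 2.565 servings and 1.305 servings → $2.20.
So the least-cost plan costs $2.20.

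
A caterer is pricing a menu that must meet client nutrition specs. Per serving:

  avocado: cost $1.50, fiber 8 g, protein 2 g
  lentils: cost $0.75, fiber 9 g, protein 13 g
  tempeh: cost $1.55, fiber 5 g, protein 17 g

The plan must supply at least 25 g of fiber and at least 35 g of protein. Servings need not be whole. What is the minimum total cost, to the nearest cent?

$2.08

At the optimum either one food covers both requirements or two foods hit both targets exactly; no other combination can be cheaper.
avocado only: max(25/8, 35/2) = 17.5 servings → $26.25.
lentils only: max(25/9, 35/13) = 2.778 servings → $2.08.
tempeh only: max(25/5, 35/17) = 5 servings → $7.75.
avocado + lentils with both tight: 0.1163 servings and 2.674 servings → $2.18.
avocado + tempeh with both tight: 1.984 servings and 1.825 servings → $5.81.
lentils + tempeh with both targets exact would need a negative amount; discard.
Cheapest feasible corner: $2.08.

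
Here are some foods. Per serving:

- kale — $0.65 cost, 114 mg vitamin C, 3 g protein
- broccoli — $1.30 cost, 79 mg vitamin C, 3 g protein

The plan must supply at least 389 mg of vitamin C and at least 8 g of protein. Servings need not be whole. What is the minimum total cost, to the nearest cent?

$2.22

Minimising a linear cost over {vitamin C ≥ 389, protein ≥ 8, servings ≥ 0} — the optimum is at a vertex, using one or two foods.
kale only: max(389/114, 8/3) = 3.412 servings → $2.22.
broccoli only: max(389/79, 8/3) = 4.924 servings → $6.40.
kale + broccoli: intersection lies outside the first quadrant.
Cheapest feasible corner: $2.22.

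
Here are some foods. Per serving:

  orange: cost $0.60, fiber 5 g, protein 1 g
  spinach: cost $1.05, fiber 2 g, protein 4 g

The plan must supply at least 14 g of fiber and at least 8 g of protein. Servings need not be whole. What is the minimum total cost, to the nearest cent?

$2.85

At the optimum either one food covers both requirements or two foods hit both targets exactly; no other combination can be cheaper.
orange only: max(14/5, 8/1) = 8 servings → $4.80.
spinach only: max(14/2, 8/4) = 7 servings → $7.35.
orange + spinach with both tight: 2.222 servings and 1.444 servings → $2.85.
The minimum over all feasible corners is $2.85.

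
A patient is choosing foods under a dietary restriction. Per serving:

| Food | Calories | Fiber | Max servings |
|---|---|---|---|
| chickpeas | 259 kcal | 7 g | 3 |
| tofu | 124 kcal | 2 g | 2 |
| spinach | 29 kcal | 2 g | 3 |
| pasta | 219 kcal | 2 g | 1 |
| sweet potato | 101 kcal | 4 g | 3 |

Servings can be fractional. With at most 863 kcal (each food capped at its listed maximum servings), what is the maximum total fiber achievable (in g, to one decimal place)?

30.8 g

Fiber per kcal: spinach 0.06897, sweet potato 0.0396, chickpeas 0.02703, tofu 0.01613, pasta 0.009132.
Take 3 servings of spinach: uses 87 kcal, +6.0 g fiber (running total 6.0 g).
Take 3 servings of sweet potato: uses 303 kcal, +12.0 g fiber (running total 18.0 g).
Take 1.826 servings of chickpeas: uses 473 kcal, +12.8 g fiber (running total 30.8 g).
Greedy by best ratio exhausts the calories allowance optimally: 30.8 g.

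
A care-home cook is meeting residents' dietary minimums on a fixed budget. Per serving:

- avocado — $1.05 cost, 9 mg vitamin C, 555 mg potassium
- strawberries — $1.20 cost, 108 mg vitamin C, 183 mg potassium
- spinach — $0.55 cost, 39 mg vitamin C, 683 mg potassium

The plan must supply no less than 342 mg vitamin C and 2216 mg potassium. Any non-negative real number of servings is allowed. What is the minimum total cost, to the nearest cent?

Compare the cost at each extreme point of the feasible region.
avocado only: max(342/9, 2216/555) = 38 servings → $39.90.
strawberries only: max(342/108, 2216/183) = 12.11 servings → $14.53.
spinach only: max(342/39, 2216/683) = 8.769 servings → $4.82.
avocado + strawberries with both tight: 3.032 servings and 2.914 servings → $6.68.
avocado + spinach: intersection lies outside the first quadrant.
strawberries + spinach with both tight: 2.209 servings and 2.653 servings → $4.11.
Cheapest feasible corner: $4.11.

$4.11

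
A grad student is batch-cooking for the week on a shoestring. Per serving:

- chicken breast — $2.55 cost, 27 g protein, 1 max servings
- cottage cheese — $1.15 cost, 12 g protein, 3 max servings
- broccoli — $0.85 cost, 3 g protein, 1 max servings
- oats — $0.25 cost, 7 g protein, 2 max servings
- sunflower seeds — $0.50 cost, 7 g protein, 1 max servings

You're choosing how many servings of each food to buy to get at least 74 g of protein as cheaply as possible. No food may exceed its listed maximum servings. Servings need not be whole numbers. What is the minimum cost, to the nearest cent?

$6.04

Cost per g of protein: oats $0.0357, sunflower seeds $0.0714, chicken breast $0.0944, cottage cheese $0.0958, broccoli $0.2833.
Take 2 servings of oats: +14.0 g protein for $0.50 (total $0.50, still need 60.0 g).
Take 1 serving of sunflower seeds: +7.0 g protein for $0.50 (total $1.00, still need 53.0 g).
Take 1 serving of chicken breast: +27.0 g protein for $2.55 (total $3.55, still need 26.0 g).
Take 2.167 servings of cottage cheese: +26.0 g protein for $2.49 (total $6.04, still need 0.0 g).
Greedy by cheapest-per-g is optimal for a single linear constraint, so the minimum cost is $6.04.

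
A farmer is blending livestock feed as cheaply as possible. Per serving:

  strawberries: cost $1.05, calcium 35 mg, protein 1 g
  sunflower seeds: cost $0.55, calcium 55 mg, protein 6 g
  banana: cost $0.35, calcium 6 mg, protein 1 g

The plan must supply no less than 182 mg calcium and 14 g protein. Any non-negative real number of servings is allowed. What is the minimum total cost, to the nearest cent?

Compare the cost at each extreme point of the feasible region.
strawberries only: max(182/35, 14/1) = 14 servings → $14.70.
sunflower seeds only: max(182/55, 14/6) = 3.309 servings → $1.82.
banana only: max(182/6, 14/1) = 30.33 servings → $10.62.
strawberries + sunflower seeds with both tight: 2.077 servings and 1.987 servings → $3.27.
strawberries + banana with both tight: 3.379 servings and 10.62 servings → $7.27.
sunflower seeds + banana: intersection lies outside the first quadrant.
Cheapest feasible corner: $1.82.

$1.82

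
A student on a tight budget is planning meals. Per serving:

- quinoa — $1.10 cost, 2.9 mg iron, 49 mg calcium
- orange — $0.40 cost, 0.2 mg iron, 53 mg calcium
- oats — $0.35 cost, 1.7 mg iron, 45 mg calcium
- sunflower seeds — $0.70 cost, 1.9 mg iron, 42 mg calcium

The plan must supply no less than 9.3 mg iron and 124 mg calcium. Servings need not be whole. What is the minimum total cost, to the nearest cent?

$1.91

For a min-cost LP with two ≥-constraints, a basic feasible solution has at most two positive variables.
quinoa only: max(9.3/2.9, 124/49) = 3.207 servings → $3.53.
orange only: max(9.3/0.2, 124/53) = 46.5 servings → $18.60.
oats only: max(9.3/1.7, 124/45) = 5.471 servings → $1.91.
sunflower seeds only: max(9.3/1.9, 124/42) = 4.895 servings → $3.43.
quinoa + orange: intersection lies outside the first quadrant.
quinoa + oats with both targets exact would need a negative amount; discard.
quinoa + sunflower seeds: intersection lies outside the first quadrant.
orange + oats with both targets exact would need a negative amount; discard.
orange + sunflower seeds: intersection lies outside the first quadrant.
oats + sunflower seeds: intersection lies outside the first quadrant.
Cheapest feasible corner: $1.91.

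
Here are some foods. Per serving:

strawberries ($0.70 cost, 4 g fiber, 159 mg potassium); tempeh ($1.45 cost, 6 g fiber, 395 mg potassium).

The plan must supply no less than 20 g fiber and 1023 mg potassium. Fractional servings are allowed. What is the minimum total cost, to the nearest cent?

strawberries only: max(20/4, 1023/159) = 6.434 servings → $4.50.
tempeh only: max(20/6, 1023/395) = 3.333 servings → $4.83.
strawberries + tempeh with both tight: 2.815 servings and 1.457 servings → $4.08.
So the least-cost plan costs $4.08.

$4.08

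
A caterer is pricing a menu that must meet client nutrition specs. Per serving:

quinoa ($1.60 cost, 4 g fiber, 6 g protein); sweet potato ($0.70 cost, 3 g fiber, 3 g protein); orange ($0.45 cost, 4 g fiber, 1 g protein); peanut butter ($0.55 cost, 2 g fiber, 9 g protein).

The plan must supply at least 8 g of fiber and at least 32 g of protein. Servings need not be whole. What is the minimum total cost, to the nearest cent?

The cheapest plan sits at a corner of the feasible region — with two constraints it uses at most two foods.
quinoa only: max(8/4, 32/6) = 5.333 servings → $8.53.
sweet potato only: max(8/3, 32/3) = 10.67 servings → $7.47.
orange only: max(8/4, 32/1) = 32 servings → $14.40.
peanut butter only: max(8/2, 32/9) = 4 servings → $2.20.
quinoa + sweet potato: intersection lies outside the first quadrant.
quinoa + orange: the both-tight solution has a negative serving — not a feasible corner.
quinoa + peanut butter with both tight: 0.3333 servings and 3.333 servings → $2.37.
sweet potato + orange: intersection lies outside the first quadrant.
sweet potato + peanut butter with both tight: 0.381 servings and 3.429 servings → $2.15.
orange + peanut butter with both tight: 0.2353 servings and 3.529 servings → $2.05.
The minimum over all feasible corners is $2.05.

$2.05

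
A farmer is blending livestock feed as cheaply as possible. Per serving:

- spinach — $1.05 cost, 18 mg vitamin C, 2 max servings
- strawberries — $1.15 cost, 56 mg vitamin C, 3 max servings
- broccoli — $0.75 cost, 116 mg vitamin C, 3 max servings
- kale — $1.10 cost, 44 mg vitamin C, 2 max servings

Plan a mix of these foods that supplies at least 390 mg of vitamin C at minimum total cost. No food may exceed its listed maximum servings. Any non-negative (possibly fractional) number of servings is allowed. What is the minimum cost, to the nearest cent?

Cost per mg of vitamin C: broccoli $0.0065, strawberries $0.0205, kale $0.0250, spinach $0.0583.
Take 3 servings of broccoli: +348.0 mg vitamin C for $2.25 (total $2.25, still need 42.0 mg).
Take 0.75 servings of strawberries: +42.0 mg vitamin C for $0.86 (total $3.11, still need 0.0 mg).
Filling from the cheapest source first is optimal under one linear minimum: $3.11.

$3.11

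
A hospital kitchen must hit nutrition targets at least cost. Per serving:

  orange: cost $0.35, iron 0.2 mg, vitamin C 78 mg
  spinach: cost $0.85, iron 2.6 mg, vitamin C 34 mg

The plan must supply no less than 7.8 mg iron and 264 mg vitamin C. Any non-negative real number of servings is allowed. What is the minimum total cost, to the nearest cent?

$3.16

orange only: max(7.8/0.2, 264/78) = 39 servings → $13.65.
spinach only: max(7.8/2.6, 264/34) = 7.765 servings → $6.60.
orange + spinach with both tight: 2.149 servings and 2.835 servings → $3.16.
Cheapest feasible corner: $3.16.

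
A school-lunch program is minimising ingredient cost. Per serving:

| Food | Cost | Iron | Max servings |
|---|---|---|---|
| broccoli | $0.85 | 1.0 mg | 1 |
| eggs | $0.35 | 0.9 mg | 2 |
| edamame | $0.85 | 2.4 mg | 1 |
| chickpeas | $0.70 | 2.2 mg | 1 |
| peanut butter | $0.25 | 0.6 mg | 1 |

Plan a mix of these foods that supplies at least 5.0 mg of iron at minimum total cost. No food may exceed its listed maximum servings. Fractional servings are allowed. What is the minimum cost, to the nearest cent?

$1.71

Cost per mg of iron: chickpeas $0.3182, edamame $0.3542, eggs $0.3889, peanut butter $0.4167, broccoli $0.8500.
Take 1 serving of chickpeas: +2.2 mg iron for $0.70 (total $0.70, still need 2.8 mg).
Take 1 serving of edamame: +2.4 mg iron for $0.85 (total $1.55, still need 0.4 mg).
Take 0.4444 servings of eggs: +0.4 mg iron for $0.16 (total $1.71, still need 0.0 mg).
Filling from the cheapest source first is optimal under one linear minimum: $1.71.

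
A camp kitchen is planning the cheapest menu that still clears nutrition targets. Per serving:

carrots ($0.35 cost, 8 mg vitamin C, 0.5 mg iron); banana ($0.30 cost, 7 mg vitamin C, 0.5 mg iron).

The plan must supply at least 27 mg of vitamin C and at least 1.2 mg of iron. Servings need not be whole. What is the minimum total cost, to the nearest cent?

$1.16

At the optimum either one food covers both requirements or two foods hit both targets exactly; no other combination can be cheaper.
carrots only: max(27/8, 1.2/0.5) = 3.375 servings → $1.18.
banana only: max(27/7, 1.2/0.5) = 3.857 servings → $1.16.
carrots + banana with both targets exact would need a negative amount; discard.
The minimum over all feasible corners is $1.16.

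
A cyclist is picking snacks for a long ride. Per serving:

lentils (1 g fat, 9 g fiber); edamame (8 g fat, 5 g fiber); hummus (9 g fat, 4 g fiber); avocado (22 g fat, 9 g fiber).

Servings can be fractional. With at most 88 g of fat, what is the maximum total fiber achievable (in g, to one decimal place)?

Fiber per g fat: lentils 9, edamame 0.625, hummus 0.4444, avocado 0.4091.
With no serving limits, spend the whole fat allowance on lentils: 88 g / 1 g × 9 g = 792.0 g.

792.0 g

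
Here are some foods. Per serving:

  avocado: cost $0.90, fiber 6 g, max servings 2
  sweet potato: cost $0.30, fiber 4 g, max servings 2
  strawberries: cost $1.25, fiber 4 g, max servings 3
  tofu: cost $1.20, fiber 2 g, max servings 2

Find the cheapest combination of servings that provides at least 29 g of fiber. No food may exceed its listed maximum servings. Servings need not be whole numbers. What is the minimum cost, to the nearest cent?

Cost per g of fiber: sweet potato $0.0750, avocado $0.1500, strawberries $0.3125, tofu $0.6000.
Take 2 servings of sweet potato: +8.0 g fiber for $0.60 (total $0.60, still need 21.0 g).
Take 2 servings of avocado: +12.0 g fiber for $1.80 (total $2.40, still need 9.0 g).
Take 2.25 servings of strawberries: +9.0 g fiber for $2.81 (total $5.21, still need 0.0 g).
Greedy by cheapest-per-g is optimal for a single linear constraint, so the minimum cost is $5.21.

$5.21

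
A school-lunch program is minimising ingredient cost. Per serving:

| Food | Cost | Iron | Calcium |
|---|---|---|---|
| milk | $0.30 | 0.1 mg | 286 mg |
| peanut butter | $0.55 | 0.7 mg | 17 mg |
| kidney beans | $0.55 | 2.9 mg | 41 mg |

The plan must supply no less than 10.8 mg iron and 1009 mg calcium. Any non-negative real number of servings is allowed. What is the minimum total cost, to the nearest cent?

$2.89

Minimising a linear cost over {iron ≥ 10.8, calcium ≥ 1009, servings ≥ 0} — the optimum is at a vertex, using one or two foods.
milk only: max(10.8/0.1, 1009/286) = 108 servings → $32.40.
peanut butter only: max(10.8/0.7, 1009/17) = 59.35 servings → $32.64.
kidney beans only: max(10.8/2.9, 1009/41) = 24.61 servings → $13.54.
milk + peanut butter with both tight: 2.633 servings and 15.05 servings → $9.07.
milk + kidney beans with both tight: 3.009 servings and 3.62 servings → $2.89.
peanut butter + kidney beans with both targets exact would need a negative amount; discard.
So the least-cost plan costs $2.89.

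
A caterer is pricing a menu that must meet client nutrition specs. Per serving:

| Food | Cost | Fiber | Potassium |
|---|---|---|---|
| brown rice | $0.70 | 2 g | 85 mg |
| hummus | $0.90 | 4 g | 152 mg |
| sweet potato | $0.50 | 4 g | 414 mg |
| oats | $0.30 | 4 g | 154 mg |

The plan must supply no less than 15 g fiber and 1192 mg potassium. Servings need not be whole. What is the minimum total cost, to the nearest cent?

$1.60

Check every corner: each single food scaled to meet both minima, and each pair solved so both constraints bind.
brown rice only: max(15/2, 1192/85) = 14.02 servings → $9.82.
hummus only: max(15/4, 1192/152) = 7.842 servings → $7.06.
sweet potato only: max(15/4, 1192/414) = 3.75 servings → $1.88.
oats only: max(15/4, 1192/154) = 7.74 servings → $2.32.
brown rice + hummus: intersection lies outside the first quadrant.
brown rice + sweet potato with both tight: 2.955 servings and 2.273 servings → $3.20.
brown rice + oats with both targets exact would need a negative amount; discard.
hummus + sweet potato with both tight: 1.376 servings and 2.374 servings → $2.43.
hummus + oats: the both-tight solution has a negative serving — not a feasible corner.
sweet potato + oats with both tight: 2.363 servings and 1.387 servings → $1.60.
So the least-cost plan costs $1.60.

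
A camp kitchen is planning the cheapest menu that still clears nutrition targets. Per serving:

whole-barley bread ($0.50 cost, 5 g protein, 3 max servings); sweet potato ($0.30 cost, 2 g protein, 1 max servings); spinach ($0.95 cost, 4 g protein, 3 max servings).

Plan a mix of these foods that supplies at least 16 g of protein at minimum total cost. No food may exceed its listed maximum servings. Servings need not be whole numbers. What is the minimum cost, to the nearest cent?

Cost per g of protein: whole-barley bread $0.1000, sweet potato $0.1500, spinach $0.2375.
Take 3 servings of whole-barley bread: +15.0 g protein for $1.50 (total $1.50, still need 1.0 g).
Take 0.5 servings of sweet potato: +1.0 g protein for $0.15 (total $1.65, still need 0.0 g).
Greedy by cheapest-per-g is optimal for a single linear constraint, so the minimum cost is $1.65.

$1.65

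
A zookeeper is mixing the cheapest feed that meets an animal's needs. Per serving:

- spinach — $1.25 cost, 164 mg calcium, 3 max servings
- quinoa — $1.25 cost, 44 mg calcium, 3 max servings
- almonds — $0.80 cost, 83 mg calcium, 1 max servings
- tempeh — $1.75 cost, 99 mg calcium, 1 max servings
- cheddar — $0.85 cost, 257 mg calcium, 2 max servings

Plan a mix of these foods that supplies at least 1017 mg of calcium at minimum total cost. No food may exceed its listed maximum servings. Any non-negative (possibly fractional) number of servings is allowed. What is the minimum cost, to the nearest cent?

$5.56

Cost per mg of calcium: cheddar $0.0033, spinach $0.0076, almonds $0.0096, tempeh $0.0177, quinoa $0.0284.
Take 2 servings of cheddar: +514.0 mg calcium for $1.70 (total $1.70, still need 503.0 mg).
Take 3 servings of spinach: +492.0 mg calcium for $3.75 (total $5.45, still need 11.0 mg).
Take 0.1325 servings of almonds: +11.0 mg calcium for $0.11 (total $5.56, still need 0.0 mg).
Filling from the cheapest source first is optimal under one linear minimum: $5.56.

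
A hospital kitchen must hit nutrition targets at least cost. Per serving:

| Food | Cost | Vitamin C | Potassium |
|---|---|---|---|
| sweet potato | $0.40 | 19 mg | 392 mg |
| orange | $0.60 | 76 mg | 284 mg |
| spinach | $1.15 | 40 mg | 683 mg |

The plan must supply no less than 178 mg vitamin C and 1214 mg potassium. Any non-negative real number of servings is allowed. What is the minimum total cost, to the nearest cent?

$1.83

The cheapest plan sits at a corner of the feasible region — with two constraints it uses at most two foods.
sweet potato only: max(178/19, 1214/392) = 9.368 servings → $3.75.
orange only: max(178/76, 1214/284) = 4.275 servings → $2.56.
spinach only: max(178/40, 1214/683) = 4.45 servings → $5.12.
sweet potato + orange with both tight: 1.71 servings and 1.915 servings → $1.83.
sweet potato + spinach with both targets exact would need a negative amount; discard.
orange + spinach with both tight: 1.801 servings and 1.029 servings → $2.26.
Cheapest feasible corner: $1.83.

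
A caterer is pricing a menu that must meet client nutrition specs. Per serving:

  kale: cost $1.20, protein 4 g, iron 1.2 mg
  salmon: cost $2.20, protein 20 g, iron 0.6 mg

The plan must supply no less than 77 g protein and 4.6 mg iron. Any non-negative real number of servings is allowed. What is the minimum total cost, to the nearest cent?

$10.08

A basic optimal solution has at most two foods positive. Try each food alone and each pair with both targets met exactly.
kale only: max(77/4, 4.6/1.2) = 19.25 servings → $23.10.
salmon only: max(77/20, 4.6/0.6) = 7.667 servings → $16.87.
kale + salmon with both tight: 2.12 servings and 3.426 servings → $10.08.
So the least-cost plan costs $10.08.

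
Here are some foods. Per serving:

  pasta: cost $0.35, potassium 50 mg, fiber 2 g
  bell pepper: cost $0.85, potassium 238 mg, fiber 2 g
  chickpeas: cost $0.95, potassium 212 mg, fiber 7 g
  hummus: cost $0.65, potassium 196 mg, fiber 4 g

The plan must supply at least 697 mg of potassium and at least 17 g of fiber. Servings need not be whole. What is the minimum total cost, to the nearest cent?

$2.57

At the optimum either one food covers both requirements or two foods hit both targets exactly; no other combination can be cheaper.
pasta only: max(697/50, 17/2) = 13.94 servings → $4.88.
bell pepper only: max(697/238, 17/2) = 8.5 servings → $7.22.
chickpeas only: max(697/212, 17/7) = 3.288 servings → $3.12.
hummus only: max(697/196, 17/4) = 4.25 servings → $2.76.
pasta + bell pepper with both tight: 7.053 servings and 1.447 servings → $3.70.
pasta + chickpeas: intersection lies outside the first quadrant.
pasta + hummus with both tight: 2.833 servings and 2.833 servings → $2.83.
bell pepper + chickpeas with both tight: 1.027 servings and 2.135 servings → $2.90.
bell pepper + hummus with both targets exact would need a negative amount; discard.
chickpeas + hummus with both tight: 1.038 servings and 2.433 servings → $2.57.
Cheapest feasible corner: $2.57.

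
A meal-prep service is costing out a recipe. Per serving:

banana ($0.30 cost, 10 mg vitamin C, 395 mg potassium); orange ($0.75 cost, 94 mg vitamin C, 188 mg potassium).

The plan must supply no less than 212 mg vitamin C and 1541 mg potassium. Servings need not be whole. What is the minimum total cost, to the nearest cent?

Compare the cost at each extreme point of the feasible region.
banana only: max(212/10, 1541/395) = 21.2 servings → $6.36.
orange only: max(212/94, 1541/188) = 8.197 servings → $6.15.
banana + orange with both tight: 2.979 servings and 1.938 servings → $2.35.
Cheapest feasible corner: $2.35.

$2.35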